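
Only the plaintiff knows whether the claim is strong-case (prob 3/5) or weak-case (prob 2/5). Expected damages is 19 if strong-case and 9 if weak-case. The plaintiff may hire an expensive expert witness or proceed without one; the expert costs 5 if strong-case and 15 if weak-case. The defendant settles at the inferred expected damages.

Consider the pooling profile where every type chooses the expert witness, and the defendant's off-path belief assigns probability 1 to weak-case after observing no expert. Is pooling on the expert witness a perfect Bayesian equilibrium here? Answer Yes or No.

No

On path, the defendant holds the prior and pays 3/5·19 + 2/5·9 = 15. Off path (no expert), believing weak-case, it pays 9.
strong-case: the expert witness nets 15 − 5 = 10; no expert nets 9. strong-case stays.
weak-case: the expert witness nets 15 − 15 = 0; no expert nets 9. weak-case would deviate.
A type deviates, so pooling fails.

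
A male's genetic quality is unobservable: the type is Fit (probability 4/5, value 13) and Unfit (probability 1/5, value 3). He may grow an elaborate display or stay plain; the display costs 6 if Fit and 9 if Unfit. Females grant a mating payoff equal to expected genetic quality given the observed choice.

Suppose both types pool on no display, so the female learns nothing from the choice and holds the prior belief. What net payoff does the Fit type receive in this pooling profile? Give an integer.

Pooled mating payoff = 4/5·13 + 1/5·3 = 11.
Fit pays no cost for no display, so net payoff = 11.

11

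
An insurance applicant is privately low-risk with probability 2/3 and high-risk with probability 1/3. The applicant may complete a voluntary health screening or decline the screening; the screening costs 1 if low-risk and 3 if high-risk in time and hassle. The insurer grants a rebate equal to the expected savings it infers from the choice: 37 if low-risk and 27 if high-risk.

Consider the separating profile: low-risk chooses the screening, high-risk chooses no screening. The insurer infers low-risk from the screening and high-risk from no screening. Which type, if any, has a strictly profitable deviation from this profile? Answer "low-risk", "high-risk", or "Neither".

The screening pays 37; no screening pays 27.
low-risk: assigned the screening, nets 37 − 1 = 36; deviating to no screening nets 27.
high-risk: assigned no screening, nets 27; deviating to the screening nets 37 − 3 = 34.
The high-risk type gains 7 by deviating.

high-risk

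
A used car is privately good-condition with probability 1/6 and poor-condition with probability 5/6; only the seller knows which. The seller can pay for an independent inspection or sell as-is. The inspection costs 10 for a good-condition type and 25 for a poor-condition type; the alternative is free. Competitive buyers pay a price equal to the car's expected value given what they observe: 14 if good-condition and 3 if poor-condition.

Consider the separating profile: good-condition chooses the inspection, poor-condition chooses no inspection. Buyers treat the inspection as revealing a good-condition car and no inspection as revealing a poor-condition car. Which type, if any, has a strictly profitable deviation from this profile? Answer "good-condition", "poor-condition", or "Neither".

The inspection pays 14; no inspection pays 3.
good-condition: assigned the inspection, nets 14 − 10 = 4; deviating to no inspection nets 3.
poor-condition: assigned no inspection, nets 3; deviating to the inspection nets 14 − 25 = -11.
Both types strictly prefer their assigned action; no profitable deviation.

Neither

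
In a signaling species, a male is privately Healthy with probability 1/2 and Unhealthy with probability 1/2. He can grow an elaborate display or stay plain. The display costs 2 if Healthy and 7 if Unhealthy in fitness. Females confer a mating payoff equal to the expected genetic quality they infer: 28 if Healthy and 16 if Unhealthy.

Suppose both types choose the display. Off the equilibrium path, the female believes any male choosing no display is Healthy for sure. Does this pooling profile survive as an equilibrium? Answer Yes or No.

No

On path, the female holds the prior and pays 1/2·28 + 1/2·16 = 22. Off path (no display), believing Healthy, it pays 28.
Healthy: the display nets 22 − 2 = 20; no display nets 28. Healthy would deviate.
Unhealthy: the display nets 22 − 7 = 15; no display nets 28. Unhealthy would deviate.
A type deviates, so pooling fails.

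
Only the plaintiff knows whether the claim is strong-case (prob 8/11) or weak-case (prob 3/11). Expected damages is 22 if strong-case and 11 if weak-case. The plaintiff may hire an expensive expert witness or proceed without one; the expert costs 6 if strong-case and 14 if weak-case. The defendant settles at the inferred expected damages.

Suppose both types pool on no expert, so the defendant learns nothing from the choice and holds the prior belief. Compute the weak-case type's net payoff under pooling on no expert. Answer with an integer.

Pooled settlement = 8/11·22 + 3/11·11 = 19.
weak-case pays no cost for no expert, so net payoff = 19.

19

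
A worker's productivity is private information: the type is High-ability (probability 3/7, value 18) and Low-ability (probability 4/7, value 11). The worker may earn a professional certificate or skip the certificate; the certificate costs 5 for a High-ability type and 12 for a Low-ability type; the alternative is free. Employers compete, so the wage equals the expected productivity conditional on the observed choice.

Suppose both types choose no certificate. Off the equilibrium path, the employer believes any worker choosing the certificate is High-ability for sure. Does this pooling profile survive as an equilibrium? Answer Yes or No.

Yes

On path, the employer holds the prior and pays 3/7·18 + 4/7·11 = 14. Off path (the certificate), believing High-ability, it pays 18.
High-ability: no certificate nets 14; the certificate nets 18 − 5 = 13. High-ability stays.
Low-ability: no certificate nets 14; the certificate nets 18 − 12 = 6. Low-ability stays.
No type deviates, so pooling is sustained.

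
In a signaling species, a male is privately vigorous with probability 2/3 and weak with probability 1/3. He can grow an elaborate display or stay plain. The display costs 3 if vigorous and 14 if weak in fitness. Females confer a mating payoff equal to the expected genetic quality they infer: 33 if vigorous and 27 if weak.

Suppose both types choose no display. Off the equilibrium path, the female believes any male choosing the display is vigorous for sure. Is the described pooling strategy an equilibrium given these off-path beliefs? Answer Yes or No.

Yes

On path, the female holds the prior and pays 2/3·33 + 1/3·27 = 31. Off path (the display), believing vigorous, it pays 33.
vigorous: no display nets 31; the display nets 33 − 3 = 30. vigorous stays.
weak: no display nets 31; the display nets 33 − 14 = 19. weak stays.
No type deviates, so pooling is sustained.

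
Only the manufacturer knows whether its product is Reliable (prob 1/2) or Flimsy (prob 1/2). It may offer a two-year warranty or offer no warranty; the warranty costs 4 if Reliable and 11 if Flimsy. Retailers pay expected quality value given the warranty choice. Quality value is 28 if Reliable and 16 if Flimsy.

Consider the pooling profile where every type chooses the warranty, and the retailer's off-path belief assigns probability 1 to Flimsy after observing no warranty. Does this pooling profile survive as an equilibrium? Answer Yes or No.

No

On path, the retailer holds the prior and pays 1/2·28 + 1/2·16 = 22. Off path (no warranty), believing Flimsy, it pays 16.
Reliable: the warranty nets 22 − 4 = 18; no warranty nets 16. Reliable stays.
Flimsy: the warranty nets 22 − 11 = 11; no warranty nets 16. Flimsy would deviate.
A type deviates, so pooling fails.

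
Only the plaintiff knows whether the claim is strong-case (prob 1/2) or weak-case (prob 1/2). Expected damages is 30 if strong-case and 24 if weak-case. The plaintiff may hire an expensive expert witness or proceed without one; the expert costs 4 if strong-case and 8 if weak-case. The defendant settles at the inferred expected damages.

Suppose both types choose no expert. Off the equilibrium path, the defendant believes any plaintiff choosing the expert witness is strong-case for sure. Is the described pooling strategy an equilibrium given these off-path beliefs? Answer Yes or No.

Yes

On path, the defendant holds the prior and pays 1/2·30 + 1/2·24 = 27. Off path (the expert witness), believing strong-case, it pays 30.
strong-case: no expert nets 27; the expert witness nets 30 − 4 = 26. strong-case stays.
weak-case: no expert nets 27; the expert witness nets 30 − 8 = 22. weak-case stays.
No type deviates, so pooling is sustained.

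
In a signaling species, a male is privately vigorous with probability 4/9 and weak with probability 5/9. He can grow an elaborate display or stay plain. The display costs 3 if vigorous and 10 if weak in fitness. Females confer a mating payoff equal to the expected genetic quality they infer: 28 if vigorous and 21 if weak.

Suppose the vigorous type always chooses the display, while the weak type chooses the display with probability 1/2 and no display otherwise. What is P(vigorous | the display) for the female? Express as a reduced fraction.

8/13

P(the display) = (4/9)·1 + (5/9)·(1/2) = 13/18.
By Bayes' rule, P(vigorous | the display) = (4/9) / (13/18) = 8/13.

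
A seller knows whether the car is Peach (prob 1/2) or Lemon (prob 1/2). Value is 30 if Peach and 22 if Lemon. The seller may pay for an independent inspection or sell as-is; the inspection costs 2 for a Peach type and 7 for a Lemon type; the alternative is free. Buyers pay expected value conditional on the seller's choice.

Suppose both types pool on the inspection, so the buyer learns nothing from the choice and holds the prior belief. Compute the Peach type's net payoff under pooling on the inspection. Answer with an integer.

24

Pooled price = 1/2·30 + 1/2·22 = 26.
Peach pays cost 2 for the inspection, so net payoff = 26 − 2 = 24.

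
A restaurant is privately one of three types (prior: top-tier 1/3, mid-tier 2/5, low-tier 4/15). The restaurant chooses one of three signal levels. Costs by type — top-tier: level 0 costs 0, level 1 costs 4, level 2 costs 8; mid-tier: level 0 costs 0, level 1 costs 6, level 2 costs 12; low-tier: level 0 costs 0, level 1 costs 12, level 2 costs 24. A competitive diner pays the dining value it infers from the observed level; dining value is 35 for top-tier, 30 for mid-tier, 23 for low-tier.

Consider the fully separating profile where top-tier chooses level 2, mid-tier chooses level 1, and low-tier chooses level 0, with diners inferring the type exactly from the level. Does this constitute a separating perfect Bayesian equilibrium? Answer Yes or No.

Yes

Separating price premiums: level 2 → 35, level 1 → 30, level 0 → 23.
top-tier (assigned level 2): level 0: 23 − 0 = 23; level 1: 30 − 4 = 26; level 2: 35 − 8 = 27. top-tier stays.
mid-tier (assigned level 1): level 0: 23 − 0 = 23; level 1: 30 − 6 = 24; level 2: 35 − 12 = 23. mid-tier stays.
low-tier (assigned level 0): level 0: 23 − 0 = 23; level 1: 30 − 12 = 18; level 2: 35 − 24 = 11. low-tier stays.
Every type prefers its assigned level; separation holds.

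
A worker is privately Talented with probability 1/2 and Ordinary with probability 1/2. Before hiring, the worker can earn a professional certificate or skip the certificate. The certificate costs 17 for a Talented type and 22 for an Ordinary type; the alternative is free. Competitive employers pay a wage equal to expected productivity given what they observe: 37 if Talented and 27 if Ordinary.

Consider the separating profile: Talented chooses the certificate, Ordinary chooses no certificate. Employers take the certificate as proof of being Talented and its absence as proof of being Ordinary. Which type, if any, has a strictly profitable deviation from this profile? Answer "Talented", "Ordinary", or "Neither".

Talented

The certificate pays 37; no certificate pays 27.
Talented: assigned the certificate, nets 37 − 17 = 20; deviating to no certificate nets 27.
Ordinary: assigned no certificate, nets 27; deviating to the certificate nets 37 − 22 = 15.
The Talented type gains 7 by deviating.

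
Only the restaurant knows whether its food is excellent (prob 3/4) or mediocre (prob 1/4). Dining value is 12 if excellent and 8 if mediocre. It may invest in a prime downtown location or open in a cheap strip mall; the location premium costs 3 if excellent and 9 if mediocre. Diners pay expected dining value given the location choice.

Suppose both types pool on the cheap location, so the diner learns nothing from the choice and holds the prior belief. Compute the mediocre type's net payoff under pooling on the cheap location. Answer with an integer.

11

Pooled price premium = 3/4·12 + 1/4·8 = 11.
mediocre pays no cost for the cheap location, so net payoff = 11.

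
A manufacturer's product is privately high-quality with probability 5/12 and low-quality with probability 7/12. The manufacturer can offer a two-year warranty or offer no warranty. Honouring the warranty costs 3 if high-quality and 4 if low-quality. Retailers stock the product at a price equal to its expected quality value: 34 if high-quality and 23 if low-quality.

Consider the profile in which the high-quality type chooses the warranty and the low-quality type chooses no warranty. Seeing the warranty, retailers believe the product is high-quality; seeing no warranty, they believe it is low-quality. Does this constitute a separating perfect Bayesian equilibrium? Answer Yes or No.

Under these beliefs, the warranty earns price 34 and no warranty earns price 23.
high-quality: the warranty nets 34 − 3 = 31; no warranty nets 23. high-quality prefers the warranty.
low-quality: the warranty nets 34 − 4 = 30; no warranty nets 23. low-quality would deviate to the warranty.
low-quality has a profitable deviation, so the profile is not an equilibrium.

No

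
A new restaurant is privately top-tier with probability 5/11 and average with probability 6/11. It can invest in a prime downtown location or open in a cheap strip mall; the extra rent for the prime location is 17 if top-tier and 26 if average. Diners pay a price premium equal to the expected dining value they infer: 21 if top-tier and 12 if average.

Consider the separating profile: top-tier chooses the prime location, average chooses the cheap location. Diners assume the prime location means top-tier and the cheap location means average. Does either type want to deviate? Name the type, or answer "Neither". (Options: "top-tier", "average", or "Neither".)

The prime location pays 21; the cheap location pays 12.
top-tier: assigned the prime location, nets 21 − 17 = 4; deviating to the cheap location nets 12.
average: assigned the cheap location, nets 12; deviating to the prime location nets 21 − 26 = -5.
The top-tier type gains 8 by deviating.

top-tier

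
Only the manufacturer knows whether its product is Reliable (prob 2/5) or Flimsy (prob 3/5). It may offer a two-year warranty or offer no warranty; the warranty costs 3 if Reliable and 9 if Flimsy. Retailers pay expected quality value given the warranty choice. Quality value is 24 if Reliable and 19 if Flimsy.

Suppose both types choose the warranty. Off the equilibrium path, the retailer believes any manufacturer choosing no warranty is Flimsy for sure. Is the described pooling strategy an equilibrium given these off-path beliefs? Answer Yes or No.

No

On path, the retailer holds the prior and pays 2/5·24 + 3/5·19 = 21. Off path (no warranty), believing Flimsy, it pays 19.
Reliable: the warranty nets 21 − 3 = 18; no warranty nets 19. Reliable would deviate.
Flimsy: the warranty nets 21 − 9 = 12; no warranty nets 19. Flimsy would deviate.
A type deviates, so pooling fails.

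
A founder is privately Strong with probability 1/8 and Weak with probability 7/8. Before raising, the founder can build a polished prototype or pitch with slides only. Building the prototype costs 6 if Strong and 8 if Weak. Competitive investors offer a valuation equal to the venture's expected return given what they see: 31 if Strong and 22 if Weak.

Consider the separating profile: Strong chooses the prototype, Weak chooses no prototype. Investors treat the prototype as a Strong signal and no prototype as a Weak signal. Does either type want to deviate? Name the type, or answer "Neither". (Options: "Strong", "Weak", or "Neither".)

Weak

The prototype pays 31; no prototype pays 22.
Strong: assigned the prototype, nets 31 − 6 = 25; deviating to no prototype nets 22.
Weak: assigned no prototype, nets 22; deviating to the prototype nets 31 − 8 = 23.
The Weak type gains 1 by deviating.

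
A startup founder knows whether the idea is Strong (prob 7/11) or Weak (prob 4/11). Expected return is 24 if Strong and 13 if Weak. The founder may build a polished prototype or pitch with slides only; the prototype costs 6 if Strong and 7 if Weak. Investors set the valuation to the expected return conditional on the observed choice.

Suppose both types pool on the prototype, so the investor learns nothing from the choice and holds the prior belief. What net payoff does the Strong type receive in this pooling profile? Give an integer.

Pooled valuation = 7/11·24 + 4/11·13 = 20.
Strong pays cost 6 for the prototype, so net payoff = 20 − 6 = 14.

14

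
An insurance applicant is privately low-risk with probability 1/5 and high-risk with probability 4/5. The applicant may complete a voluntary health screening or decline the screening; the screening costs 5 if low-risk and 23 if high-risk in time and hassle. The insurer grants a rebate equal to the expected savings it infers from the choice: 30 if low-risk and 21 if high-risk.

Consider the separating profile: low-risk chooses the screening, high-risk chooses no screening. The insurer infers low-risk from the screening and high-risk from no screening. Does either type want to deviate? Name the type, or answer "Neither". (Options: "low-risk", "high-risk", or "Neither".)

The screening pays 30; no screening pays 21.
low-risk: assigned the screening, nets 30 − 5 = 25; deviating to no screening nets 21.
high-risk: assigned no screening, nets 21; deviating to the screening nets 30 − 23 = 7.
Both types strictly prefer their assigned action; no profitable deviation.

Neither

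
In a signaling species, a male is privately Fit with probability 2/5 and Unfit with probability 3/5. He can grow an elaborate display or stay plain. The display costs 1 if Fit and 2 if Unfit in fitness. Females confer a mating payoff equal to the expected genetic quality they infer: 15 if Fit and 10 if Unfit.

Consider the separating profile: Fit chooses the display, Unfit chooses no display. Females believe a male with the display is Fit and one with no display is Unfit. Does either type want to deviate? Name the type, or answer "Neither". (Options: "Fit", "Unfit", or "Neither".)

Unfit

The display pays 15; no display pays 10.
Fit: assigned the display, nets 15 − 1 = 14; deviating to no display nets 10.
Unfit: assigned no display, nets 10; deviating to the display nets 15 − 2 = 13.
The Unfit type gains 3 by deviating.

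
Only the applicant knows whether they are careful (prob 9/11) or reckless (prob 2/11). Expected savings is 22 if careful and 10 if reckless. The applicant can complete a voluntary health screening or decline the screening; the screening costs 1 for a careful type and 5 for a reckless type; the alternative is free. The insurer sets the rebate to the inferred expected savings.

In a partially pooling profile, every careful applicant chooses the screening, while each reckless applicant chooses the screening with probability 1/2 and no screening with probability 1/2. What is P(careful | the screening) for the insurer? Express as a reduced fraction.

P(the screening) = (9/11)·1 + (2/11)·(1/2) = 10/11.
By Bayes' rule, P(careful | the screening) = (9/11) / (10/11) = 9/10.

9/10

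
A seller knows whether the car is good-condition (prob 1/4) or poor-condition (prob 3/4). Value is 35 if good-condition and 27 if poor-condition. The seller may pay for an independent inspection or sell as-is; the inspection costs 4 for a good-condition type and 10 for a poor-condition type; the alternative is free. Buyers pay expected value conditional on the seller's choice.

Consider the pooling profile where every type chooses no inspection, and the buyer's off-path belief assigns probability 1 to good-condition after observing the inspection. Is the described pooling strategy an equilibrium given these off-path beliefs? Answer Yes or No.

No

On path, the buyer holds the prior and pays 1/4·35 + 3/4·27 = 29. Off path (the inspection), believing good-condition, it pays 35.
good-condition: no inspection nets 29; the inspection nets 35 − 4 = 31. good-condition would deviate.
poor-condition: no inspection nets 29; the inspection nets 35 − 10 = 25. poor-condition stays.
A type deviates, so pooling fails.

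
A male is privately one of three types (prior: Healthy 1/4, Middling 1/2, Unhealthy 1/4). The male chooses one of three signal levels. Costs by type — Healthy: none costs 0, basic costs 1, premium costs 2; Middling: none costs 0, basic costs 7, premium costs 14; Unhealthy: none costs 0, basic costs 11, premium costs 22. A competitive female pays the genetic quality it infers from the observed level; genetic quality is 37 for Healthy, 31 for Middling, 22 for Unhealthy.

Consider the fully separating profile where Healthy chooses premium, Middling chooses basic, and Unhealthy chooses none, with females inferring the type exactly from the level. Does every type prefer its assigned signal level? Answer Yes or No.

Separating mating payoffs: premium → 37, basic → 31, none → 22.
Healthy (assigned premium): none: 22 − 0 = 22; basic: 31 − 1 = 30; premium: 37 − 2 = 35. Healthy stays.
Middling (assigned basic): none: 22 − 0 = 22; basic: 31 − 7 = 24; premium: 37 − 14 = 23. Middling stays.
Unhealthy (assigned none): none: 22 − 0 = 22; basic: 31 − 11 = 20; premium: 37 − 22 = 15. Unhealthy stays.
Every type prefers its assigned level; separation holds.

Yes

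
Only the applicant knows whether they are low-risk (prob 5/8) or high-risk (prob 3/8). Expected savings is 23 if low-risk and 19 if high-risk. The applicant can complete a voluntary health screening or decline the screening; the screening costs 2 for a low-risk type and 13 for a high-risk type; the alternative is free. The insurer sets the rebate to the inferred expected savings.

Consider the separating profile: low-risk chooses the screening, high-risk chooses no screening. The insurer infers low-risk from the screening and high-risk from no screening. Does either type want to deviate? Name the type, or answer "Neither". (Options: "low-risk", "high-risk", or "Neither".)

Neither

The screening pays 23; no screening pays 19.
low-risk: assigned the screening, nets 23 − 2 = 21; deviating to no screening nets 19.
high-risk: assigned no screening, nets 19; deviating to the screening nets 23 − 13 = 10.
Both types strictly prefer their assigned action; no profitable deviation.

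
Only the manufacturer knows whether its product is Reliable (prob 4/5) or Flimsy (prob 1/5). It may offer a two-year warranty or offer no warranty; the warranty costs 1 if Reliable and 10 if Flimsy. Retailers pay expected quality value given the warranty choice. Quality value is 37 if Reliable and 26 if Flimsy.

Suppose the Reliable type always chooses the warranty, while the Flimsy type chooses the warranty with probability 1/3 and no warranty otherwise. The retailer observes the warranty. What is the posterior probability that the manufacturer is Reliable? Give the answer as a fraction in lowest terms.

P(the warranty) = (4/5)·1 + (1/5)·(1/3) = 13/15.
By Bayes' rule, P(Reliable | the warranty) = (4/5) / (13/15) = 12/13.

12/13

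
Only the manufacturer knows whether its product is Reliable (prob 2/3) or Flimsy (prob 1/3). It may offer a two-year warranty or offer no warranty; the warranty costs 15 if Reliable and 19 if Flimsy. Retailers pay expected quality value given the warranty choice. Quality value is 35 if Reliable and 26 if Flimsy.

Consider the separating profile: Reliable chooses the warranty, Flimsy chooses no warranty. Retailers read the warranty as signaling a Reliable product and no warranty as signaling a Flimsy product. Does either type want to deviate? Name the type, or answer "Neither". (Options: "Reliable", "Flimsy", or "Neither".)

The warranty pays 35; no warranty pays 26.
Reliable: assigned the warranty, nets 35 − 15 = 20; deviating to no warranty nets 26.
Flimsy: assigned no warranty, nets 26; deviating to the warranty nets 35 − 19 = 16.
The Reliable type gains 6 by deviating.

Reliable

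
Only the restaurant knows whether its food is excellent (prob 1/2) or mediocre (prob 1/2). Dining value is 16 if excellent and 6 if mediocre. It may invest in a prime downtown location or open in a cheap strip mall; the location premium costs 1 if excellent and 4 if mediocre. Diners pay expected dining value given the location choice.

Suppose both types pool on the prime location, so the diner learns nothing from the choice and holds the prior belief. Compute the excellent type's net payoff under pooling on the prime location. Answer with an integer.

Pooled price premium = 1/2·16 + 1/2·6 = 11.
excellent pays cost 1 for the prime location, so net payoff = 11 − 1 = 10.

10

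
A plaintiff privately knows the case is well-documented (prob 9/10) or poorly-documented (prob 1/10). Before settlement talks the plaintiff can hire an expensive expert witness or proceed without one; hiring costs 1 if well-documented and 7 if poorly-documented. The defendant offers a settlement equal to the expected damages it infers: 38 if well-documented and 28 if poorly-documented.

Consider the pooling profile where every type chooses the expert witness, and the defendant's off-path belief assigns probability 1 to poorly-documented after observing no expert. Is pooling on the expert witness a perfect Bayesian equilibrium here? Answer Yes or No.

On path, the defendant holds the prior and pays 9/10·38 + 1/10·28 = 37. Off path (no expert), believing poorly-documented, it pays 28.
well-documented: the expert witness nets 37 − 1 = 36; no expert nets 28. well-documented stays.
poorly-documented: the expert witness nets 37 − 7 = 30; no expert nets 28. poorly-documented stays.
No type deviates, so pooling is sustained.

Yes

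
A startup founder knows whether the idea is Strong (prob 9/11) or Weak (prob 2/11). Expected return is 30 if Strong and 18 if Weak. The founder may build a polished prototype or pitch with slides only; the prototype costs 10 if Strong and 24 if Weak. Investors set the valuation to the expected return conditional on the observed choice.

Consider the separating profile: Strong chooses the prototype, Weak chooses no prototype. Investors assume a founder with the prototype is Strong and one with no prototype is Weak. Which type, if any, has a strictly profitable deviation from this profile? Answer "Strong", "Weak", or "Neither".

The prototype pays 30; no prototype pays 18.
Strong: assigned the prototype, nets 30 − 10 = 20; deviating to no prototype nets 18.
Weak: assigned no prototype, nets 18; deviating to the prototype nets 30 − 24 = 6.
Both types strictly prefer their assigned action; no profitable deviation.

Neither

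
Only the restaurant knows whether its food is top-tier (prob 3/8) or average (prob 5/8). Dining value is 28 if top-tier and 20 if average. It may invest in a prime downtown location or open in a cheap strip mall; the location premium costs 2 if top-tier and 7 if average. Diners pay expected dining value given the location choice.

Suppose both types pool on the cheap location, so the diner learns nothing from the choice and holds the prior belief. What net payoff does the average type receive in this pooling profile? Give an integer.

Pooled price premium = 3/8·28 + 5/8·20 = 23.
average pays no cost for the cheap location, so net payoff = 23.

23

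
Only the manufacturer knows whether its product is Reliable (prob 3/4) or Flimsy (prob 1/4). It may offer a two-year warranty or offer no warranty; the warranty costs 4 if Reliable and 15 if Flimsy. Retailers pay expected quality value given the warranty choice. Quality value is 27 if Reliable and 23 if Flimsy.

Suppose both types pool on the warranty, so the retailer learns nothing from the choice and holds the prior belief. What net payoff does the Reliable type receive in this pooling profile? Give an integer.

Pooled price = 3/4·27 + 1/4·23 = 26.
Reliable pays cost 4 for the warranty, so net payoff = 26 − 4 = 22.

22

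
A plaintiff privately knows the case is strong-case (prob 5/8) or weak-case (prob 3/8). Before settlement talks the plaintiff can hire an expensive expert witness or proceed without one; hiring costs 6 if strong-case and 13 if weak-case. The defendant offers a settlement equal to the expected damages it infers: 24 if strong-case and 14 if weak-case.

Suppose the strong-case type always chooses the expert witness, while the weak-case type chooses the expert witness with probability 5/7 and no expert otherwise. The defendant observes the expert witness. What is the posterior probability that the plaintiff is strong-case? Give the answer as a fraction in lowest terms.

7/10

P(the expert witness) = (5/8)·1 + (3/8)·(5/7) = 25/28.
By Bayes' rule, P(strong-case | the expert witness) = (5/8) / (25/28) = 7/10.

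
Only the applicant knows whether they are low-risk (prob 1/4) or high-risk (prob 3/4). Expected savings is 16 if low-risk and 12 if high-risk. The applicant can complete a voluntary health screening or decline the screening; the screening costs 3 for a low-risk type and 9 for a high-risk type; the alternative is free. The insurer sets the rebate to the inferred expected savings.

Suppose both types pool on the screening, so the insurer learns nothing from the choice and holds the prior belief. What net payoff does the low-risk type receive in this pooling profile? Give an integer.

10

Pooled rebate = 1/4·16 + 3/4·12 = 13.
low-risk pays cost 3 for the screening, so net payoff = 13 − 3 = 10.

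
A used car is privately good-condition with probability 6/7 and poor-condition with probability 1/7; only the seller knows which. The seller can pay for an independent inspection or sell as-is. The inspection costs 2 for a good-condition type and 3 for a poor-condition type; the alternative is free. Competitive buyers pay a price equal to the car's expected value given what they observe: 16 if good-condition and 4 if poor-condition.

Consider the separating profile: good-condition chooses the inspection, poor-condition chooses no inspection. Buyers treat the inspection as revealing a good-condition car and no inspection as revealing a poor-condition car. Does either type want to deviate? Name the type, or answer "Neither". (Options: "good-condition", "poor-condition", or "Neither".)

poor-condition

The inspection pays 16; no inspection pays 4.
good-condition: assigned the inspection, nets 16 − 2 = 14; deviating to no inspection nets 4.
poor-condition: assigned no inspection, nets 4; deviating to the inspection nets 16 − 3 = 13.
The poor-condition type gains 9 by deviating.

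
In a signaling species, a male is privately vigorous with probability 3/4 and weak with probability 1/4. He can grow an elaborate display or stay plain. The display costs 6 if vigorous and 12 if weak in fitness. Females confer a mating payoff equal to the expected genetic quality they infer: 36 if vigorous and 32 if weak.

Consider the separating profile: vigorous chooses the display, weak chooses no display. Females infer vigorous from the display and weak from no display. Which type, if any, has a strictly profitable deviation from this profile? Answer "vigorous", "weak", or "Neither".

vigorous

The display pays 36; no display pays 32.
vigorous: assigned the display, nets 36 − 6 = 30; deviating to no display nets 32.
weak: assigned no display, nets 32; deviating to the display nets 36 − 12 = 24.
The vigorous type gains 2 by deviating.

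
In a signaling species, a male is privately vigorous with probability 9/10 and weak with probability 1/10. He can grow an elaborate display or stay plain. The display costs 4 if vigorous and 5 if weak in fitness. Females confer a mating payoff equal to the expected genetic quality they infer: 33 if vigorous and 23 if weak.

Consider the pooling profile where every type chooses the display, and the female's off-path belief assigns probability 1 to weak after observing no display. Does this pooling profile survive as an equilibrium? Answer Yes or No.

Yes

On path, the female holds the prior and pays 9/10·33 + 1/10·23 = 32. Off path (no display), believing weak, it pays 23.
vigorous: the display nets 32 − 4 = 28; no display nets 23. vigorous stays.
weak: the display nets 32 − 5 = 27; no display nets 23. weak stays.
No type deviates, so pooling is sustained.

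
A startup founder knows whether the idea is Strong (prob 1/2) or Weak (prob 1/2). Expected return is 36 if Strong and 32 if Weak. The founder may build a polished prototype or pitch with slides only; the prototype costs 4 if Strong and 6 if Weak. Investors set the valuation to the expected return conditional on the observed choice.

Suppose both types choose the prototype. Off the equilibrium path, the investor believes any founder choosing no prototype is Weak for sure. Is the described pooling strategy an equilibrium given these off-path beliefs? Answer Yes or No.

On path, the investor holds the prior and pays 1/2·36 + 1/2·32 = 34. Off path (no prototype), believing Weak, it pays 32.
Strong: the prototype nets 34 − 4 = 30; no prototype nets 32. Strong would deviate.
Weak: the prototype nets 34 − 6 = 28; no prototype nets 32. Weak would deviate.
A type deviates, so pooling fails.

No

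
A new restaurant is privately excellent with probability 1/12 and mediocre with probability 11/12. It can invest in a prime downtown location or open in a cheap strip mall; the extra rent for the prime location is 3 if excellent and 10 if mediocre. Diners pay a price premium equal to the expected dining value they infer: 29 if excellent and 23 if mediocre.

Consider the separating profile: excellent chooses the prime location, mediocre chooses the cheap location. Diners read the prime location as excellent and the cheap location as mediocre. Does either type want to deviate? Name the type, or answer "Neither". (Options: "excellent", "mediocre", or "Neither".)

Neither

The prime location pays 29; the cheap location pays 23.
excellent: assigned the prime location, nets 29 − 3 = 26; deviating to the cheap location nets 23.
mediocre: assigned the cheap location, nets 23; deviating to the prime location nets 29 − 10 = 19.
Both types strictly prefer their assigned action; no profitable deviation.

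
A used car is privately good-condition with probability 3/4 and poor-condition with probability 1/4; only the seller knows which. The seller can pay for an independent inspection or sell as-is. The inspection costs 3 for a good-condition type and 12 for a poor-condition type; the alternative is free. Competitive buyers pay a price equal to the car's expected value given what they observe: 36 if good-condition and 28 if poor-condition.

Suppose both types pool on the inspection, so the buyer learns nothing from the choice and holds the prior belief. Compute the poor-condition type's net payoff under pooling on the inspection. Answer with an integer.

22

Pooled price = 3/4·36 + 1/4·28 = 34.
poor-condition pays cost 12 for the inspection, so net payoff = 34 − 12 = 22.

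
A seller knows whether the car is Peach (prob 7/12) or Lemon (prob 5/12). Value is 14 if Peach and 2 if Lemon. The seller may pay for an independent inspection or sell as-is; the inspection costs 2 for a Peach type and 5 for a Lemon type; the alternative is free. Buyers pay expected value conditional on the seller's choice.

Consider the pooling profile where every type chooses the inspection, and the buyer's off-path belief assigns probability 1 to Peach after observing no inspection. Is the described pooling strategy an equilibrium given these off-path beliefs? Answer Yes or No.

On path, the buyer holds the prior and pays 7/12·14 + 5/12·2 = 9. Off path (no inspection), believing Peach, it pays 14.
Peach: the inspection nets 9 − 2 = 7; no inspection nets 14. Peach would deviate.
Lemon: the inspection nets 9 − 5 = 4; no inspection nets 14. Lemon would deviate.
A type deviates, so pooling fails.

No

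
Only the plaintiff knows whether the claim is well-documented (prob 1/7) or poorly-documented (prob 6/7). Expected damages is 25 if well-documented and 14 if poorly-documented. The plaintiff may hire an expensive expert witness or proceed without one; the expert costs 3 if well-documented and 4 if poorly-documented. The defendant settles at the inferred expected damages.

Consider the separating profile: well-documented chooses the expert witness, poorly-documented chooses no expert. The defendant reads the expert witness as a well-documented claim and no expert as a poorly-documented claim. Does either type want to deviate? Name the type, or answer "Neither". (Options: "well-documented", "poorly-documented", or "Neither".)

The expert witness pays 25; no expert pays 14.
well-documented: assigned the expert witness, nets 25 − 3 = 22; deviating to no expert nets 14.
poorly-documented: assigned no expert, nets 14; deviating to the expert witness nets 25 − 4 = 21.
The poorly-documented type gains 7 by deviating.

poorly-documented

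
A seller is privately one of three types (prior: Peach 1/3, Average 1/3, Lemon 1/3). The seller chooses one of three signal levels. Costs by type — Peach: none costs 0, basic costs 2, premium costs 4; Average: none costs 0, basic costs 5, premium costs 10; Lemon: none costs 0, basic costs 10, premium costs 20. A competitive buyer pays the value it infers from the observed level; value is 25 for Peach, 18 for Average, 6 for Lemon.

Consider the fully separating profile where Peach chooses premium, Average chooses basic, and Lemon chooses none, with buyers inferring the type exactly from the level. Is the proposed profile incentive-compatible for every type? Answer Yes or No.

Separating prices: premium → 25, basic → 18, none → 6.
Peach (assigned premium): none: 6 − 0 = 6; basic: 18 − 2 = 16; premium: 25 − 4 = 21. Peach stays.
Average (assigned basic): none: 6 − 0 = 6; basic: 18 − 5 = 13; premium: 25 − 10 = 15. Average prefers premium.
Lemon (assigned none): none: 6 − 0 = 6; basic: 18 − 10 = 8; premium: 25 − 20 = 5. Lemon prefers basic.
At least one type deviates; the separating profile fails.

No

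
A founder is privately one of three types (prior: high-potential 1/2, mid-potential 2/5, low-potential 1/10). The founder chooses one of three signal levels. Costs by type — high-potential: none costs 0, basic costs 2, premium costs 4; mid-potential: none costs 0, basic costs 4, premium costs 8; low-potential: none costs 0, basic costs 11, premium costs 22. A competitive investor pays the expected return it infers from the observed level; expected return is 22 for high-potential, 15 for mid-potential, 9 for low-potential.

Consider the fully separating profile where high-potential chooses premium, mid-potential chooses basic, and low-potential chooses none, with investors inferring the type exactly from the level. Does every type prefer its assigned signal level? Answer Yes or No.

No

Separating valuations: premium → 22, basic → 15, none → 9.
high-potential (assigned premium): none: 9 − 0 = 9; basic: 15 − 2 = 13; premium: 22 − 4 = 18. high-potential stays.
mid-potential (assigned basic): none: 9 − 0 = 9; basic: 15 − 4 = 11; premium: 22 − 8 = 14. mid-potential prefers premium.
low-potential (assigned none): none: 9 − 0 = 9; basic: 15 − 11 = 4; premium: 22 − 22 = 0. low-potential stays.
At least one type deviates; the separating profile fails.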